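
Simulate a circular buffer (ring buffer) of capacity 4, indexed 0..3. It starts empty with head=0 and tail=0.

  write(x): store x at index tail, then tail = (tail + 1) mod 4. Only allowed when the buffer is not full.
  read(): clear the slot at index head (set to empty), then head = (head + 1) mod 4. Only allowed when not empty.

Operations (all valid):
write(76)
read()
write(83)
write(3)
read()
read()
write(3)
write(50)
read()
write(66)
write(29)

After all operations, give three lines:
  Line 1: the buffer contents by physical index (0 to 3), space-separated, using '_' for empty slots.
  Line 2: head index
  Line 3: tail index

write(76): buf=[76 _ _ _], head=0, tail=1, size=1
read(): buf=[_ _ _ _], head=1, tail=1, size=0
write(83): buf=[_ 83 _ _], head=1, tail=2, size=1
write(3): buf=[_ 83 3 _], head=1, tail=3, size=2
read(): buf=[_ _ 3 _], head=2, tail=3, size=1
read(): buf=[_ _ _ _], head=3, tail=3, size=0
write(3): buf=[_ _ _ 3], head=3, tail=0, size=1
write(50): buf=[50 _ _ 3], head=3, tail=1, size=2
read(): buf=[50 _ _ _], head=0, tail=1, size=1
write(66): buf=[50 66 _ _], head=0, tail=2, size=2
write(29): buf=[50 66 29 _], head=0, tail=3, size=3

Answer: 50 66 29 _
0
3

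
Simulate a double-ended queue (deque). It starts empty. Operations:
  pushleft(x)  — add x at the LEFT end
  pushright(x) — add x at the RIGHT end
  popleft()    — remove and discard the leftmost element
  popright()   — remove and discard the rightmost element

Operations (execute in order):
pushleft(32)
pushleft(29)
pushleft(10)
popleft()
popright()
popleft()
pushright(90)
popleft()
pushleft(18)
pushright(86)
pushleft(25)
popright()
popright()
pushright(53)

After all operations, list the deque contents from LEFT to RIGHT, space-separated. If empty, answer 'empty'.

pushleft(32): [32]
pushleft(29): [29, 32]
pushleft(10): [10, 29, 32]
popleft(): [29, 32]
popright(): [29]
popleft(): []
pushright(90): [90]
popleft(): []
pushleft(18): [18]
pushright(86): [18, 86]
pushleft(25): [25, 18, 86]
popright(): [25, 18]
popright(): [25]
pushright(53): [25, 53]

Answer: 25 53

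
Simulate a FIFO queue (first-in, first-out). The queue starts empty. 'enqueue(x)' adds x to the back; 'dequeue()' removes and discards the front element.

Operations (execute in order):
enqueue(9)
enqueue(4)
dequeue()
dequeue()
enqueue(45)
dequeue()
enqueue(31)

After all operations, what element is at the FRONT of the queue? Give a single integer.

enqueue(9): queue = [9]
enqueue(4): queue = [9, 4]
dequeue(): queue = [4]
dequeue(): queue = []
enqueue(45): queue = [45]
dequeue(): queue = []
enqueue(31): queue = [31]

Answer: 31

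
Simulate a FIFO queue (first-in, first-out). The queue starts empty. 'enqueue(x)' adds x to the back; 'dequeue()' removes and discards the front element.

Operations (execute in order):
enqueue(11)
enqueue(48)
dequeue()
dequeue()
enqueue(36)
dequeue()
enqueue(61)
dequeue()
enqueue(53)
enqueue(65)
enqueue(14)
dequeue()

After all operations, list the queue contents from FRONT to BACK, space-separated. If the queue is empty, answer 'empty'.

Answer: 65 14

Derivation:
enqueue(11): [11]
enqueue(48): [11, 48]
dequeue(): [48]
dequeue(): []
enqueue(36): [36]
dequeue(): []
enqueue(61): [61]
dequeue(): []
enqueue(53): [53]
enqueue(65): [53, 65]
enqueue(14): [53, 65, 14]
dequeue(): [65, 14]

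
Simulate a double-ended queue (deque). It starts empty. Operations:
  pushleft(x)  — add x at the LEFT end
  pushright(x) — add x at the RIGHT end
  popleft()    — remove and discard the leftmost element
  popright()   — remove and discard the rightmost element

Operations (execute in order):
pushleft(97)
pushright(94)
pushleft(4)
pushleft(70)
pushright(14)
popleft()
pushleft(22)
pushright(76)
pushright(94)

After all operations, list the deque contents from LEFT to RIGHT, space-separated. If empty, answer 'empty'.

pushleft(97): [97]
pushright(94): [97, 94]
pushleft(4): [4, 97, 94]
pushleft(70): [70, 4, 97, 94]
pushright(14): [70, 4, 97, 94, 14]
popleft(): [4, 97, 94, 14]
pushleft(22): [22, 4, 97, 94, 14]
pushright(76): [22, 4, 97, 94, 14, 76]
pushright(94): [22, 4, 97, 94, 14, 76, 94]

Answer: 22 4 97 94 14 76 94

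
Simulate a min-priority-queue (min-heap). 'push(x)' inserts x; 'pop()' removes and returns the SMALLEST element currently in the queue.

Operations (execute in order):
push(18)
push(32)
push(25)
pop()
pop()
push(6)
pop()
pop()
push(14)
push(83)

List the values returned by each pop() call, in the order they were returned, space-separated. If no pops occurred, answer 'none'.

Answer: 18 25 6 32

Derivation:
push(18): heap contents = [18]
push(32): heap contents = [18, 32]
push(25): heap contents = [18, 25, 32]
pop() → 18: heap contents = [25, 32]
pop() → 25: heap contents = [32]
push(6): heap contents = [6, 32]
pop() → 6: heap contents = [32]
pop() → 32: heap contents = []
push(14): heap contents = [14]
push(83): heap contents = [14, 83]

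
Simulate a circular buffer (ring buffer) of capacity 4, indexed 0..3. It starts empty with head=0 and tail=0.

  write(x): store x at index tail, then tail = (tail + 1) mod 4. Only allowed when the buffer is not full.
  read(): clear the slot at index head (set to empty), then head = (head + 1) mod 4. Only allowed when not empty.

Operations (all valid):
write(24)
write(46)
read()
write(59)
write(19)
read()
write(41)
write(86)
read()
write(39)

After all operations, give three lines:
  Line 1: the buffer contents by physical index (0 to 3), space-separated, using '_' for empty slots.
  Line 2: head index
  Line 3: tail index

write(24): buf=[24 _ _ _], head=0, tail=1, size=1
write(46): buf=[24 46 _ _], head=0, tail=2, size=2
read(): buf=[_ 46 _ _], head=1, tail=2, size=1
write(59): buf=[_ 46 59 _], head=1, tail=3, size=2
write(19): buf=[_ 46 59 19], head=1, tail=0, size=3
read(): buf=[_ _ 59 19], head=2, tail=0, size=2
write(41): buf=[41 _ 59 19], head=2, tail=1, size=3
write(86): buf=[41 86 59 19], head=2, tail=2, size=4
read(): buf=[41 86 _ 19], head=3, tail=2, size=3
write(39): buf=[41 86 39 19], head=3, tail=3, size=4

Answer: 41 86 39 19
3
3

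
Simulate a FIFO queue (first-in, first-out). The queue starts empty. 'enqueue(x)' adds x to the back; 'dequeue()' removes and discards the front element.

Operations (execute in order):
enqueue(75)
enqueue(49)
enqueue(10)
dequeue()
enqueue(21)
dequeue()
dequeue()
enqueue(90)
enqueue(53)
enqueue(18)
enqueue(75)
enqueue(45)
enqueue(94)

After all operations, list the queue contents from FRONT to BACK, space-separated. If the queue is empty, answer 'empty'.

Answer: 21 90 53 18 75 45 94

Derivation:
enqueue(75): [75]
enqueue(49): [75, 49]
enqueue(10): [75, 49, 10]
dequeue(): [49, 10]
enqueue(21): [49, 10, 21]
dequeue(): [10, 21]
dequeue(): [21]
enqueue(90): [21, 90]
enqueue(53): [21, 90, 53]
enqueue(18): [21, 90, 53, 18]
enqueue(75): [21, 90, 53, 18, 75]
enqueue(45): [21, 90, 53, 18, 75, 45]
enqueue(94): [21, 90, 53, 18, 75, 45, 94]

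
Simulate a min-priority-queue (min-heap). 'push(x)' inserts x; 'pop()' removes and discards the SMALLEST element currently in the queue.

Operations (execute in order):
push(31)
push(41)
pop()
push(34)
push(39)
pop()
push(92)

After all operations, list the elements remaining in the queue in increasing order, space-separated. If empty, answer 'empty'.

push(31): heap contents = [31]
push(41): heap contents = [31, 41]
pop() → 31: heap contents = [41]
push(34): heap contents = [34, 41]
push(39): heap contents = [34, 39, 41]
pop() → 34: heap contents = [39, 41]
push(92): heap contents = [39, 41, 92]

Answer: 39 41 92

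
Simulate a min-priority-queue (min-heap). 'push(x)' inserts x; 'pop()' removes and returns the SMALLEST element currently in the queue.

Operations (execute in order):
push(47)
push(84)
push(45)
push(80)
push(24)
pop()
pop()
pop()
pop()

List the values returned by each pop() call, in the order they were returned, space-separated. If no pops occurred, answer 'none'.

push(47): heap contents = [47]
push(84): heap contents = [47, 84]
push(45): heap contents = [45, 47, 84]
push(80): heap contents = [45, 47, 80, 84]
push(24): heap contents = [24, 45, 47, 80, 84]
pop() → 24: heap contents = [45, 47, 80, 84]
pop() → 45: heap contents = [47, 80, 84]
pop() → 47: heap contents = [80, 84]
pop() → 80: heap contents = [84]

Answer: 24 45 47 80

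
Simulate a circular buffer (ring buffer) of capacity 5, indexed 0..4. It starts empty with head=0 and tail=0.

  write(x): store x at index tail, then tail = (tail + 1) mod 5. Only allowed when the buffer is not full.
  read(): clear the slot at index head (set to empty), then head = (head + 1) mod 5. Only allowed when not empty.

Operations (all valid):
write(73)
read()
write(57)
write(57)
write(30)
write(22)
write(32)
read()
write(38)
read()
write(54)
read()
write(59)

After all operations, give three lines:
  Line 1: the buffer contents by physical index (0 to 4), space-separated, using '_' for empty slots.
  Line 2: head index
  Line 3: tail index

write(73): buf=[73 _ _ _ _], head=0, tail=1, size=1
read(): buf=[_ _ _ _ _], head=1, tail=1, size=0
write(57): buf=[_ 57 _ _ _], head=1, tail=2, size=1
write(57): buf=[_ 57 57 _ _], head=1, tail=3, size=2
write(30): buf=[_ 57 57 30 _], head=1, tail=4, size=3
write(22): buf=[_ 57 57 30 22], head=1, tail=0, size=4
write(32): buf=[32 57 57 30 22], head=1, tail=1, size=5
read(): buf=[32 _ 57 30 22], head=2, tail=1, size=4
write(38): buf=[32 38 57 30 22], head=2, tail=2, size=5
read(): buf=[32 38 _ 30 22], head=3, tail=2, size=4
write(54): buf=[32 38 54 30 22], head=3, tail=3, size=5
read(): buf=[32 38 54 _ 22], head=4, tail=3, size=4
write(59): buf=[32 38 54 59 22], head=4, tail=4, size=5

Answer: 32 38 54 59 22
4
4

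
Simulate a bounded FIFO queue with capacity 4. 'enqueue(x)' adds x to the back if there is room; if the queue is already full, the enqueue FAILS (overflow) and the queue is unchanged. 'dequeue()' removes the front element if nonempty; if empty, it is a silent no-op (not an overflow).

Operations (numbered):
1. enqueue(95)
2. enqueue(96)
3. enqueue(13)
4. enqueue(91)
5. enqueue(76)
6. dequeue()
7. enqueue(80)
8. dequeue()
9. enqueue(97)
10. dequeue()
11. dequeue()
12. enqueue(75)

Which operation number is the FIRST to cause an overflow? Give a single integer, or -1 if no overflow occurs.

Answer: 5

Derivation:
1. enqueue(95): size=1
2. enqueue(96): size=2
3. enqueue(13): size=3
4. enqueue(91): size=4
5. enqueue(76): size=4=cap → OVERFLOW (fail)
6. dequeue(): size=3
7. enqueue(80): size=4
8. dequeue(): size=3
9. enqueue(97): size=4
10. dequeue(): size=3
11. dequeue(): size=2
12. enqueue(75): size=3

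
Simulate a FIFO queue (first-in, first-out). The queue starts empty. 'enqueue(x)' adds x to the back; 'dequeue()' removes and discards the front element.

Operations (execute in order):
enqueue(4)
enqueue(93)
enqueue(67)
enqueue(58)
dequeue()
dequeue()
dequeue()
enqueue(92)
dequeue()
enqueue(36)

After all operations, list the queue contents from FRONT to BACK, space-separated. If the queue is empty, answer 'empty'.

Answer: 92 36

Derivation:
enqueue(4): [4]
enqueue(93): [4, 93]
enqueue(67): [4, 93, 67]
enqueue(58): [4, 93, 67, 58]
dequeue(): [93, 67, 58]
dequeue(): [67, 58]
dequeue(): [58]
enqueue(92): [58, 92]
dequeue(): [92]
enqueue(36): [92, 36]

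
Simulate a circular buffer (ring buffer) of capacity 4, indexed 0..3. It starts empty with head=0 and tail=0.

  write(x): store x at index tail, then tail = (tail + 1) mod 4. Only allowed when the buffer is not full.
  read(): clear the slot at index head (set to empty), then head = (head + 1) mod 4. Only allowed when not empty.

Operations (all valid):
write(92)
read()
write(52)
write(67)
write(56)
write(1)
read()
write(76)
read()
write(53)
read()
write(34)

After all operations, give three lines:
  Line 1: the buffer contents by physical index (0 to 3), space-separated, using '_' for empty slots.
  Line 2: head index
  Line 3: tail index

Answer: 1 76 53 34
0
0

Derivation:
write(92): buf=[92 _ _ _], head=0, tail=1, size=1
read(): buf=[_ _ _ _], head=1, tail=1, size=0
write(52): buf=[_ 52 _ _], head=1, tail=2, size=1
write(67): buf=[_ 52 67 _], head=1, tail=3, size=2
write(56): buf=[_ 52 67 56], head=1, tail=0, size=3
write(1): buf=[1 52 67 56], head=1, tail=1, size=4
read(): buf=[1 _ 67 56], head=2, tail=1, size=3
write(76): buf=[1 76 67 56], head=2, tail=2, size=4
read(): buf=[1 76 _ 56], head=3, tail=2, size=3
write(53): buf=[1 76 53 56], head=3, tail=3, size=4
read(): buf=[1 76 53 _], head=0, tail=3, size=3
write(34): buf=[1 76 53 34], head=0, tail=0, size=4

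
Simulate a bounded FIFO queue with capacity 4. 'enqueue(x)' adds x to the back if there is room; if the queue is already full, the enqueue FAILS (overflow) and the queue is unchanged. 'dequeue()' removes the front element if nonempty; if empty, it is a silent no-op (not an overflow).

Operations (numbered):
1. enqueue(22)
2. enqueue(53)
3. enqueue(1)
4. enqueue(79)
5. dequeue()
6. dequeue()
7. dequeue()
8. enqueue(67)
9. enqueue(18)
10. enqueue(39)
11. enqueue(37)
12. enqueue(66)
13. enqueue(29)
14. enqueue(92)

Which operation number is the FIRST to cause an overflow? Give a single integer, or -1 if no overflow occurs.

1. enqueue(22): size=1
2. enqueue(53): size=2
3. enqueue(1): size=3
4. enqueue(79): size=4
5. dequeue(): size=3
6. dequeue(): size=2
7. dequeue(): size=1
8. enqueue(67): size=2
9. enqueue(18): size=3
10. enqueue(39): size=4
11. enqueue(37): size=4=cap → OVERFLOW (fail)
12. enqueue(66): size=4=cap → OVERFLOW (fail)
13. enqueue(29): size=4=cap → OVERFLOW (fail)
14. enqueue(92): size=4=cap → OVERFLOW (fail)

Answer: 11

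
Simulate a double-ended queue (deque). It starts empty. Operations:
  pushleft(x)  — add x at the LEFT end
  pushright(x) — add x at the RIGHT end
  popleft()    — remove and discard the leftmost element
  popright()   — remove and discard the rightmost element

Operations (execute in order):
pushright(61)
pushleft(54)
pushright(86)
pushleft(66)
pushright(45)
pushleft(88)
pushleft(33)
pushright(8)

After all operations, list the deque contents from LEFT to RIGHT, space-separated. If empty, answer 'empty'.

pushright(61): [61]
pushleft(54): [54, 61]
pushright(86): [54, 61, 86]
pushleft(66): [66, 54, 61, 86]
pushright(45): [66, 54, 61, 86, 45]
pushleft(88): [88, 66, 54, 61, 86, 45]
pushleft(33): [33, 88, 66, 54, 61, 86, 45]
pushright(8): [33, 88, 66, 54, 61, 86, 45, 8]

Answer: 33 88 66 54 61 86 45 8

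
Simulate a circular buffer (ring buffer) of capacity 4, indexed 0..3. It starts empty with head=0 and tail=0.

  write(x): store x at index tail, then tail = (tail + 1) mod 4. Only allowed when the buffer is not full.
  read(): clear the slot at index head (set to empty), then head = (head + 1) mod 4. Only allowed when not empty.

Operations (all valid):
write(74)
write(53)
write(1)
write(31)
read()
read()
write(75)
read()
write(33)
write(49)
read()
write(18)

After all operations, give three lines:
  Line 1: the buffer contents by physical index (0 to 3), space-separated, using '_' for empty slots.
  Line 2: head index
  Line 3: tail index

Answer: 75 33 49 18
0
0

Derivation:
write(74): buf=[74 _ _ _], head=0, tail=1, size=1
write(53): buf=[74 53 _ _], head=0, tail=2, size=2
write(1): buf=[74 53 1 _], head=0, tail=3, size=3
write(31): buf=[74 53 1 31], head=0, tail=0, size=4
read(): buf=[_ 53 1 31], head=1, tail=0, size=3
read(): buf=[_ _ 1 31], head=2, tail=0, size=2
write(75): buf=[75 _ 1 31], head=2, tail=1, size=3
read(): buf=[75 _ _ 31], head=3, tail=1, size=2
write(33): buf=[75 33 _ 31], head=3, tail=2, size=3
write(49): buf=[75 33 49 31], head=3, tail=3, size=4
read(): buf=[75 33 49 _], head=0, tail=3, size=3
write(18): buf=[75 33 49 18], head=0, tail=0, size=4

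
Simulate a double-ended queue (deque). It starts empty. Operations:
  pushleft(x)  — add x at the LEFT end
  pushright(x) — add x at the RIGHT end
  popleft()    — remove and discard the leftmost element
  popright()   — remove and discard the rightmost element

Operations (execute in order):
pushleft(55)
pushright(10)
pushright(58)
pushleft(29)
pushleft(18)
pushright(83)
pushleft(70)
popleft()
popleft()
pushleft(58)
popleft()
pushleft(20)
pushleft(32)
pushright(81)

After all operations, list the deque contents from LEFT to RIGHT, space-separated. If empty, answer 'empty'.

pushleft(55): [55]
pushright(10): [55, 10]
pushright(58): [55, 10, 58]
pushleft(29): [29, 55, 10, 58]
pushleft(18): [18, 29, 55, 10, 58]
pushright(83): [18, 29, 55, 10, 58, 83]
pushleft(70): [70, 18, 29, 55, 10, 58, 83]
popleft(): [18, 29, 55, 10, 58, 83]
popleft(): [29, 55, 10, 58, 83]
pushleft(58): [58, 29, 55, 10, 58, 83]
popleft(): [29, 55, 10, 58, 83]
pushleft(20): [20, 29, 55, 10, 58, 83]
pushleft(32): [32, 20, 29, 55, 10, 58, 83]
pushright(81): [32, 20, 29, 55, 10, 58, 83, 81]

Answer: 32 20 29 55 10 58 83 81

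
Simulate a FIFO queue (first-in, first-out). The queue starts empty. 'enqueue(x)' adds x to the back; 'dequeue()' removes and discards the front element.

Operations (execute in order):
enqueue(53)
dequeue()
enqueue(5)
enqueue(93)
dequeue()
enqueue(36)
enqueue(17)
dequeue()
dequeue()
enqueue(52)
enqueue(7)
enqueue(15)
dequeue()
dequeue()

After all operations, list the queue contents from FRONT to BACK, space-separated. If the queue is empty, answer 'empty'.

Answer: 7 15

Derivation:
enqueue(53): [53]
dequeue(): []
enqueue(5): [5]
enqueue(93): [5, 93]
dequeue(): [93]
enqueue(36): [93, 36]
enqueue(17): [93, 36, 17]
dequeue(): [36, 17]
dequeue(): [17]
enqueue(52): [17, 52]
enqueue(7): [17, 52, 7]
enqueue(15): [17, 52, 7, 15]
dequeue(): [52, 7, 15]
dequeue(): [7, 15]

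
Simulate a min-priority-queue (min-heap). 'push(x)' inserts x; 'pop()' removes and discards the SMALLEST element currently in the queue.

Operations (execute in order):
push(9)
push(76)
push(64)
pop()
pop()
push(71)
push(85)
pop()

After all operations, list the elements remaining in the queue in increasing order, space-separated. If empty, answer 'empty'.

push(9): heap contents = [9]
push(76): heap contents = [9, 76]
push(64): heap contents = [9, 64, 76]
pop() → 9: heap contents = [64, 76]
pop() → 64: heap contents = [76]
push(71): heap contents = [71, 76]
push(85): heap contents = [71, 76, 85]
pop() → 71: heap contents = [76, 85]

Answer: 76 85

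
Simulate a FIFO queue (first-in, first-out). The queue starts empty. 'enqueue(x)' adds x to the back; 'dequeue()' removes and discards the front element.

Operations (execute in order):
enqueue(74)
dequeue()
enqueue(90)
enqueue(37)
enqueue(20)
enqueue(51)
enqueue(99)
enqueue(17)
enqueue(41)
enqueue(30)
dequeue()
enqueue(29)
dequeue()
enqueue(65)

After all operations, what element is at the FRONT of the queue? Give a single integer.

Answer: 20

Derivation:
enqueue(74): queue = [74]
dequeue(): queue = []
enqueue(90): queue = [90]
enqueue(37): queue = [90, 37]
enqueue(20): queue = [90, 37, 20]
enqueue(51): queue = [90, 37, 20, 51]
enqueue(99): queue = [90, 37, 20, 51, 99]
enqueue(17): queue = [90, 37, 20, 51, 99, 17]
enqueue(41): queue = [90, 37, 20, 51, 99, 17, 41]
enqueue(30): queue = [90, 37, 20, 51, 99, 17, 41, 30]
dequeue(): queue = [37, 20, 51, 99, 17, 41, 30]
enqueue(29): queue = [37, 20, 51, 99, 17, 41, 30, 29]
dequeue(): queue = [20, 51, 99, 17, 41, 30, 29]
enqueue(65): queue = [20, 51, 99, 17, 41, 30, 29, 65]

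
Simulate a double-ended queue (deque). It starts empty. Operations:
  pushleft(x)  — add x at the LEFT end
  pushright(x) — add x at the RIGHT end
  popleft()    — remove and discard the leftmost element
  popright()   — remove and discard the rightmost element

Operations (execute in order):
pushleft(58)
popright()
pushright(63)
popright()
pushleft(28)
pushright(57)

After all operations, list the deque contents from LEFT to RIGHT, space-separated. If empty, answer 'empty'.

Answer: 28 57

Derivation:
pushleft(58): [58]
popright(): []
pushright(63): [63]
popright(): []
pushleft(28): [28]
pushright(57): [28, 57]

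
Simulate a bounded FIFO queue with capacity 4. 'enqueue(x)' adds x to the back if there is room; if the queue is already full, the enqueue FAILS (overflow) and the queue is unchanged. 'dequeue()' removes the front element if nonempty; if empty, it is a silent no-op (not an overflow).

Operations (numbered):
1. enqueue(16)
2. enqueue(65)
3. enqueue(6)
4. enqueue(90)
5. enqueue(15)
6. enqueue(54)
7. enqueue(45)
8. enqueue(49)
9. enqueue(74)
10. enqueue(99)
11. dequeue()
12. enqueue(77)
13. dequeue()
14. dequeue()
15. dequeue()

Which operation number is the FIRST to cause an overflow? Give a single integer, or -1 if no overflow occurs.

Answer: 5

Derivation:
1. enqueue(16): size=1
2. enqueue(65): size=2
3. enqueue(6): size=3
4. enqueue(90): size=4
5. enqueue(15): size=4=cap → OVERFLOW (fail)
6. enqueue(54): size=4=cap → OVERFLOW (fail)
7. enqueue(45): size=4=cap → OVERFLOW (fail)
8. enqueue(49): size=4=cap → OVERFLOW (fail)
9. enqueue(74): size=4=cap → OVERFLOW (fail)
10. enqueue(99): size=4=cap → OVERFLOW (fail)
11. dequeue(): size=3
12. enqueue(77): size=4
13. dequeue(): size=3
14. dequeue(): size=2
15. dequeue(): size=1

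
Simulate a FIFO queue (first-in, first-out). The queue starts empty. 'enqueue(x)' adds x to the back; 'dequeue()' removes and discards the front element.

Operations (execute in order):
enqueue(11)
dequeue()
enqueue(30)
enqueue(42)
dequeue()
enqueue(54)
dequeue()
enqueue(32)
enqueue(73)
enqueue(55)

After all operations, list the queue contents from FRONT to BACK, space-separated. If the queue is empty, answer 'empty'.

enqueue(11): [11]
dequeue(): []
enqueue(30): [30]
enqueue(42): [30, 42]
dequeue(): [42]
enqueue(54): [42, 54]
dequeue(): [54]
enqueue(32): [54, 32]
enqueue(73): [54, 32, 73]
enqueue(55): [54, 32, 73, 55]

Answer: 54 32 73 55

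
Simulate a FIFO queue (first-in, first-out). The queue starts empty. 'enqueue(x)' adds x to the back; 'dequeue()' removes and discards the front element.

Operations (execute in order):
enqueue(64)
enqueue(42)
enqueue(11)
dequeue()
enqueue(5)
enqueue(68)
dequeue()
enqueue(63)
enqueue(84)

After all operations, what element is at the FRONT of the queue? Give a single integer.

Answer: 11

Derivation:
enqueue(64): queue = [64]
enqueue(42): queue = [64, 42]
enqueue(11): queue = [64, 42, 11]
dequeue(): queue = [42, 11]
enqueue(5): queue = [42, 11, 5]
enqueue(68): queue = [42, 11, 5, 68]
dequeue(): queue = [11, 5, 68]
enqueue(63): queue = [11, 5, 68, 63]
enqueue(84): queue = [11, 5, 68, 63, 84]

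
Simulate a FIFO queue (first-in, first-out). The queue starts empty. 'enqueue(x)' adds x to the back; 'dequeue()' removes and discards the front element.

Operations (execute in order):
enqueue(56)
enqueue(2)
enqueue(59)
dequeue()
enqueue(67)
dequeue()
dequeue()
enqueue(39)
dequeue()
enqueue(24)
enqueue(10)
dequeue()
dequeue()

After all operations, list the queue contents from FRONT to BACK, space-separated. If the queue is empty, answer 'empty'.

enqueue(56): [56]
enqueue(2): [56, 2]
enqueue(59): [56, 2, 59]
dequeue(): [2, 59]
enqueue(67): [2, 59, 67]
dequeue(): [59, 67]
dequeue(): [67]
enqueue(39): [67, 39]
dequeue(): [39]
enqueue(24): [39, 24]
enqueue(10): [39, 24, 10]
dequeue(): [24, 10]
dequeue(): [10]

Answer: 10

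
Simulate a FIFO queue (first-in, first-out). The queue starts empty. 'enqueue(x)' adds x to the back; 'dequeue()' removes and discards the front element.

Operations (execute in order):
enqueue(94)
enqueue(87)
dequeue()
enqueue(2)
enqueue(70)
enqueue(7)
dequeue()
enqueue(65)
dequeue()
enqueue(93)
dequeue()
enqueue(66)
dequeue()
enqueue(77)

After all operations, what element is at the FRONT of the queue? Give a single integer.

enqueue(94): queue = [94]
enqueue(87): queue = [94, 87]
dequeue(): queue = [87]
enqueue(2): queue = [87, 2]
enqueue(70): queue = [87, 2, 70]
enqueue(7): queue = [87, 2, 70, 7]
dequeue(): queue = [2, 70, 7]
enqueue(65): queue = [2, 70, 7, 65]
dequeue(): queue = [70, 7, 65]
enqueue(93): queue = [70, 7, 65, 93]
dequeue(): queue = [7, 65, 93]
enqueue(66): queue = [7, 65, 93, 66]
dequeue(): queue = [65, 93, 66]
enqueue(77): queue = [65, 93, 66, 77]

Answer: 65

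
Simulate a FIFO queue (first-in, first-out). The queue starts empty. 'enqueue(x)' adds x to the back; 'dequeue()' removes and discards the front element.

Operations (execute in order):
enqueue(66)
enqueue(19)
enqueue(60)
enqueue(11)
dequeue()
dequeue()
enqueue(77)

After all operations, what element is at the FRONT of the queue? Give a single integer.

Answer: 60

Derivation:
enqueue(66): queue = [66]
enqueue(19): queue = [66, 19]
enqueue(60): queue = [66, 19, 60]
enqueue(11): queue = [66, 19, 60, 11]
dequeue(): queue = [19, 60, 11]
dequeue(): queue = [60, 11]
enqueue(77): queue = [60, 11, 77]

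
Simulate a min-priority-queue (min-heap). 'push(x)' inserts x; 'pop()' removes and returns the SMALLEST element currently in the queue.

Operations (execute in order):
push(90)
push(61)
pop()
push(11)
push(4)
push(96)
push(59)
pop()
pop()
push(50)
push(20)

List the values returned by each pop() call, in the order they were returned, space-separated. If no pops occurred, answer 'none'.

Answer: 61 4 11

Derivation:
push(90): heap contents = [90]
push(61): heap contents = [61, 90]
pop() → 61: heap contents = [90]
push(11): heap contents = [11, 90]
push(4): heap contents = [4, 11, 90]
push(96): heap contents = [4, 11, 90, 96]
push(59): heap contents = [4, 11, 59, 90, 96]
pop() → 4: heap contents = [11, 59, 90, 96]
pop() → 11: heap contents = [59, 90, 96]
push(50): heap contents = [50, 59, 90, 96]
push(20): heap contents = [20, 50, 59, 90, 96]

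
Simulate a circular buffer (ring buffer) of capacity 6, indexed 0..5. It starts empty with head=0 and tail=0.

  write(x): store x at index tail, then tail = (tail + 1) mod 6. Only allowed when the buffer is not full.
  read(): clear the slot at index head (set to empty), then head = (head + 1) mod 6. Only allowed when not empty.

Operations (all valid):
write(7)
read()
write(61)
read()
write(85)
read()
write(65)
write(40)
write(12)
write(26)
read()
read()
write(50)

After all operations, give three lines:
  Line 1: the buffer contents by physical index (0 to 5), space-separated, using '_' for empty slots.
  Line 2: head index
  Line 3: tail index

Answer: 26 50 _ _ _ 12
5
2

Derivation:
write(7): buf=[7 _ _ _ _ _], head=0, tail=1, size=1
read(): buf=[_ _ _ _ _ _], head=1, tail=1, size=0
write(61): buf=[_ 61 _ _ _ _], head=1, tail=2, size=1
read(): buf=[_ _ _ _ _ _], head=2, tail=2, size=0
write(85): buf=[_ _ 85 _ _ _], head=2, tail=3, size=1
read(): buf=[_ _ _ _ _ _], head=3, tail=3, size=0
write(65): buf=[_ _ _ 65 _ _], head=3, tail=4, size=1
write(40): buf=[_ _ _ 65 40 _], head=3, tail=5, size=2
write(12): buf=[_ _ _ 65 40 12], head=3, tail=0, size=3
write(26): buf=[26 _ _ 65 40 12], head=3, tail=1, size=4
read(): buf=[26 _ _ _ 40 12], head=4, tail=1, size=3
read(): buf=[26 _ _ _ _ 12], head=5, tail=1, size=2
write(50): buf=[26 50 _ _ _ 12], head=5, tail=2, size=3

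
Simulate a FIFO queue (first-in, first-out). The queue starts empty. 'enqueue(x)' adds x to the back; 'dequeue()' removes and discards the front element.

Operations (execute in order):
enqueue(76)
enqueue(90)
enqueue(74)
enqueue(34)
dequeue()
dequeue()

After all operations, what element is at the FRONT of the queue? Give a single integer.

Answer: 74

Derivation:
enqueue(76): queue = [76]
enqueue(90): queue = [76, 90]
enqueue(74): queue = [76, 90, 74]
enqueue(34): queue = [76, 90, 74, 34]
dequeue(): queue = [90, 74, 34]
dequeue(): queue = [74, 34]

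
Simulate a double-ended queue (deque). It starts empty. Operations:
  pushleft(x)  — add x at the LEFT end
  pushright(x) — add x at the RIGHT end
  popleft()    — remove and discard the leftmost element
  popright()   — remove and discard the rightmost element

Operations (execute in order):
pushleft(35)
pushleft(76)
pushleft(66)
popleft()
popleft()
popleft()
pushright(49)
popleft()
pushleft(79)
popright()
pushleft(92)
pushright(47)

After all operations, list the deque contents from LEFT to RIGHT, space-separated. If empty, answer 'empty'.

pushleft(35): [35]
pushleft(76): [76, 35]
pushleft(66): [66, 76, 35]
popleft(): [76, 35]
popleft(): [35]
popleft(): []
pushright(49): [49]
popleft(): []
pushleft(79): [79]
popright(): []
pushleft(92): [92]
pushright(47): [92, 47]

Answer: 92 47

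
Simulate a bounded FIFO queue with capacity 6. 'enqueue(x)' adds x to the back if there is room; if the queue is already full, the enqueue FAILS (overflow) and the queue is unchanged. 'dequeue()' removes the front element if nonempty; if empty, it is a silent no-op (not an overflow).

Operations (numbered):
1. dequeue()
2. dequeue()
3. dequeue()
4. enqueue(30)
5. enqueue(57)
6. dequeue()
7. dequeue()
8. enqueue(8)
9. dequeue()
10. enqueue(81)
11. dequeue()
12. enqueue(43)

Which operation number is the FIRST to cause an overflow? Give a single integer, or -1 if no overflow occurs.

Answer: -1

Derivation:
1. dequeue(): empty, no-op, size=0
2. dequeue(): empty, no-op, size=0
3. dequeue(): empty, no-op, size=0
4. enqueue(30): size=1
5. enqueue(57): size=2
6. dequeue(): size=1
7. dequeue(): size=0
8. enqueue(8): size=1
9. dequeue(): size=0
10. enqueue(81): size=1
11. dequeue(): size=0
12. enqueue(43): size=1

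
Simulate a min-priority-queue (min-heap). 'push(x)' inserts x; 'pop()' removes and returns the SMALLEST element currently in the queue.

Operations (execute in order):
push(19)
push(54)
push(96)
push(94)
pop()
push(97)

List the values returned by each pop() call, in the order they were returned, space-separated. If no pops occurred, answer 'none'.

Answer: 19

Derivation:
push(19): heap contents = [19]
push(54): heap contents = [19, 54]
push(96): heap contents = [19, 54, 96]
push(94): heap contents = [19, 54, 94, 96]
pop() → 19: heap contents = [54, 94, 96]
push(97): heap contents = [54, 94, 96, 97]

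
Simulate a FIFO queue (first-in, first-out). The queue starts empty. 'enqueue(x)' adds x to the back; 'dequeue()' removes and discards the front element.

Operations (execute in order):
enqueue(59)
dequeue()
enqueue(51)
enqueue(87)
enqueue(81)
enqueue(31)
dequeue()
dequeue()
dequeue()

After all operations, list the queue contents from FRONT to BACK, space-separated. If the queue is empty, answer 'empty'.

Answer: 31

Derivation:
enqueue(59): [59]
dequeue(): []
enqueue(51): [51]
enqueue(87): [51, 87]
enqueue(81): [51, 87, 81]
enqueue(31): [51, 87, 81, 31]
dequeue(): [87, 81, 31]
dequeue(): [81, 31]
dequeue(): [31]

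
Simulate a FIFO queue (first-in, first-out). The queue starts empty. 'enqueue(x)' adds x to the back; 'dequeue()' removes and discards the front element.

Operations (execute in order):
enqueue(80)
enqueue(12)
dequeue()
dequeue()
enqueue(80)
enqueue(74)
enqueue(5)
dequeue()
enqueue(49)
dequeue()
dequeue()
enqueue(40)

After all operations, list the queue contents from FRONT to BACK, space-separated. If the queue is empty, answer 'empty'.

enqueue(80): [80]
enqueue(12): [80, 12]
dequeue(): [12]
dequeue(): []
enqueue(80): [80]
enqueue(74): [80, 74]
enqueue(5): [80, 74, 5]
dequeue(): [74, 5]
enqueue(49): [74, 5, 49]
dequeue(): [5, 49]
dequeue(): [49]
enqueue(40): [49, 40]

Answer: 49 40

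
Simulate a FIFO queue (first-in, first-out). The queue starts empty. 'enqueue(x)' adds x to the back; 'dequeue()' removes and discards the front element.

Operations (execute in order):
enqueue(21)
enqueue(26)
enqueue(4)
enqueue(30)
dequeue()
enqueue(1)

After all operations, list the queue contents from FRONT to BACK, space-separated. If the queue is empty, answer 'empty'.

enqueue(21): [21]
enqueue(26): [21, 26]
enqueue(4): [21, 26, 4]
enqueue(30): [21, 26, 4, 30]
dequeue(): [26, 4, 30]
enqueue(1): [26, 4, 30, 1]

Answer: 26 4 30 1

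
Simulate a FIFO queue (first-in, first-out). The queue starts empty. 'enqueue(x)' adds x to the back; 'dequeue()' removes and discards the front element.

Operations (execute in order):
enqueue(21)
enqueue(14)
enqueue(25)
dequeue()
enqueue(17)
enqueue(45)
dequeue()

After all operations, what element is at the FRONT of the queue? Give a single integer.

enqueue(21): queue = [21]
enqueue(14): queue = [21, 14]
enqueue(25): queue = [21, 14, 25]
dequeue(): queue = [14, 25]
enqueue(17): queue = [14, 25, 17]
enqueue(45): queue = [14, 25, 17, 45]
dequeue(): queue = [25, 17, 45]

Answer: 25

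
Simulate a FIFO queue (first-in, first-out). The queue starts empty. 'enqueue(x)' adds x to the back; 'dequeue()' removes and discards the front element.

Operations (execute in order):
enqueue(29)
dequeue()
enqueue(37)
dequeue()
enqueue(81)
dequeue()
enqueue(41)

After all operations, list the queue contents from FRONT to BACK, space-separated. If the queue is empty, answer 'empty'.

Answer: 41

Derivation:
enqueue(29): [29]
dequeue(): []
enqueue(37): [37]
dequeue(): []
enqueue(81): [81]
dequeue(): []
enqueue(41): [41]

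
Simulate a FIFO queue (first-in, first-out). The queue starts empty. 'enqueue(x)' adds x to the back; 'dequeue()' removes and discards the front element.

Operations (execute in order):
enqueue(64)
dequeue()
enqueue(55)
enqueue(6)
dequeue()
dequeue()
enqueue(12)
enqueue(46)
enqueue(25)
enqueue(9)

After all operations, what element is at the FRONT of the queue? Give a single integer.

Answer: 12

Derivation:
enqueue(64): queue = [64]
dequeue(): queue = []
enqueue(55): queue = [55]
enqueue(6): queue = [55, 6]
dequeue(): queue = [6]
dequeue(): queue = []
enqueue(12): queue = [12]
enqueue(46): queue = [12, 46]
enqueue(25): queue = [12, 46, 25]
enqueue(9): queue = [12, 46, 25, 9]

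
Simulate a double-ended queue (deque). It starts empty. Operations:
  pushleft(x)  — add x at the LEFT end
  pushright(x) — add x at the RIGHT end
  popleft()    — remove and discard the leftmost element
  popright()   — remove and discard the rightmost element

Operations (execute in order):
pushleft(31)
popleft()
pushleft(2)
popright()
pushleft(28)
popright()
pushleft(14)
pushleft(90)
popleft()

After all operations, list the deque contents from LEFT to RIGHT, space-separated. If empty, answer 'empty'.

Answer: 14

Derivation:
pushleft(31): [31]
popleft(): []
pushleft(2): [2]
popright(): []
pushleft(28): [28]
popright(): []
pushleft(14): [14]
pushleft(90): [90, 14]
popleft(): [14]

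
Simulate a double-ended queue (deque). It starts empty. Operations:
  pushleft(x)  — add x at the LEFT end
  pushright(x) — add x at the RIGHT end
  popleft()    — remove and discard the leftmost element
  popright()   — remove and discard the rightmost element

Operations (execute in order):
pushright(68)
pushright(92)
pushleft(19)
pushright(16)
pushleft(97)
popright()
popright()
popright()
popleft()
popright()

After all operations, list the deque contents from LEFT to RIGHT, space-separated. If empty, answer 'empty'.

Answer: empty

Derivation:
pushright(68): [68]
pushright(92): [68, 92]
pushleft(19): [19, 68, 92]
pushright(16): [19, 68, 92, 16]
pushleft(97): [97, 19, 68, 92, 16]
popright(): [97, 19, 68, 92]
popright(): [97, 19, 68]
popright(): [97, 19]
popleft(): [19]
popright(): []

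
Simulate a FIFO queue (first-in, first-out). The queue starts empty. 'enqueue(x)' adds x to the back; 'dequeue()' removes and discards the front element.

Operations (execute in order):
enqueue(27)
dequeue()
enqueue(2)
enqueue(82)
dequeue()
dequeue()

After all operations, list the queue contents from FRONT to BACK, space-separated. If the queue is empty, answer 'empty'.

Answer: empty

Derivation:
enqueue(27): [27]
dequeue(): []
enqueue(2): [2]
enqueue(82): [2, 82]
dequeue(): [82]
dequeue(): []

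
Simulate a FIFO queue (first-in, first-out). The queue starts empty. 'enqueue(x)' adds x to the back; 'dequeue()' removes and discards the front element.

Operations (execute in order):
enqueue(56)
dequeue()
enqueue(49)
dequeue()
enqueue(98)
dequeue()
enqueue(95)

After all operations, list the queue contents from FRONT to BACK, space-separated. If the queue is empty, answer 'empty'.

Answer: 95

Derivation:
enqueue(56): [56]
dequeue(): []
enqueue(49): [49]
dequeue(): []
enqueue(98): [98]
dequeue(): []
enqueue(95): [95]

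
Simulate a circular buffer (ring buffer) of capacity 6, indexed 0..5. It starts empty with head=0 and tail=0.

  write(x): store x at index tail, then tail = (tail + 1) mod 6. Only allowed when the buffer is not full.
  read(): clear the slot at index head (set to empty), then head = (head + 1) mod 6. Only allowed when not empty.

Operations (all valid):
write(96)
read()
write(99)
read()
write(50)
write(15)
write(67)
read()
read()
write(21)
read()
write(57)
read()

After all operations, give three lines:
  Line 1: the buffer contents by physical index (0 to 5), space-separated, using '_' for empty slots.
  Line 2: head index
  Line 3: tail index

Answer: 57 _ _ _ _ _
0
1

Derivation:
write(96): buf=[96 _ _ _ _ _], head=0, tail=1, size=1
read(): buf=[_ _ _ _ _ _], head=1, tail=1, size=0
write(99): buf=[_ 99 _ _ _ _], head=1, tail=2, size=1
read(): buf=[_ _ _ _ _ _], head=2, tail=2, size=0
write(50): buf=[_ _ 50 _ _ _], head=2, tail=3, size=1
write(15): buf=[_ _ 50 15 _ _], head=2, tail=4, size=2
write(67): buf=[_ _ 50 15 67 _], head=2, tail=5, size=3
read(): buf=[_ _ _ 15 67 _], head=3, tail=5, size=2
read(): buf=[_ _ _ _ 67 _], head=4, tail=5, size=1
write(21): buf=[_ _ _ _ 67 21], head=4, tail=0, size=2
read(): buf=[_ _ _ _ _ 21], head=5, tail=0, size=1
write(57): buf=[57 _ _ _ _ 21], head=5, tail=1, size=2
read(): buf=[57 _ _ _ _ _], head=0, tail=1, size=1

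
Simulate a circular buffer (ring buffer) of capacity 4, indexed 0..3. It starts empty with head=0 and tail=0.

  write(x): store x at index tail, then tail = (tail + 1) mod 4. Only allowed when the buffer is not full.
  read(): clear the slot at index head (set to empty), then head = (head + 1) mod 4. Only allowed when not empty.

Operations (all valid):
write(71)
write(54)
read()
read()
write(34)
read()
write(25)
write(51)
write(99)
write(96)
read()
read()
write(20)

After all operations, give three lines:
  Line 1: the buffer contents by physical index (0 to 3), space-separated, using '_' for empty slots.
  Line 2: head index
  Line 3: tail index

write(71): buf=[71 _ _ _], head=0, tail=1, size=1
write(54): buf=[71 54 _ _], head=0, tail=2, size=2
read(): buf=[_ 54 _ _], head=1, tail=2, size=1
read(): buf=[_ _ _ _], head=2, tail=2, size=0
write(34): buf=[_ _ 34 _], head=2, tail=3, size=1
read(): buf=[_ _ _ _], head=3, tail=3, size=0
write(25): buf=[_ _ _ 25], head=3, tail=0, size=1
write(51): buf=[51 _ _ 25], head=3, tail=1, size=2
write(99): buf=[51 99 _ 25], head=3, tail=2, size=3
write(96): buf=[51 99 96 25], head=3, tail=3, size=4
read(): buf=[51 99 96 _], head=0, tail=3, size=3
read(): buf=[_ 99 96 _], head=1, tail=3, size=2
write(20): buf=[_ 99 96 20], head=1, tail=0, size=3

Answer: _ 99 96 20
1
0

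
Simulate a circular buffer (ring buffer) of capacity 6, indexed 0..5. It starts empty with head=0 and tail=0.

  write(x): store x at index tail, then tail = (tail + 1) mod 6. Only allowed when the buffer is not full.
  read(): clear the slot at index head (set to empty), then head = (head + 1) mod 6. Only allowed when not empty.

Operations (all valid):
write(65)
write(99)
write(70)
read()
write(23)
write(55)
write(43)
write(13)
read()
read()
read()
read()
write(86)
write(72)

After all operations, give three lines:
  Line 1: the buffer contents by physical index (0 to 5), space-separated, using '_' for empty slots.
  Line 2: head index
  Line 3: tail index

write(65): buf=[65 _ _ _ _ _], head=0, tail=1, size=1
write(99): buf=[65 99 _ _ _ _], head=0, tail=2, size=2
write(70): buf=[65 99 70 _ _ _], head=0, tail=3, size=3
read(): buf=[_ 99 70 _ _ _], head=1, tail=3, size=2
write(23): buf=[_ 99 70 23 _ _], head=1, tail=4, size=3
write(55): buf=[_ 99 70 23 55 _], head=1, tail=5, size=4
write(43): buf=[_ 99 70 23 55 43], head=1, tail=0, size=5
write(13): buf=[13 99 70 23 55 43], head=1, tail=1, size=6
read(): buf=[13 _ 70 23 55 43], head=2, tail=1, size=5
read(): buf=[13 _ _ 23 55 43], head=3, tail=1, size=4
read(): buf=[13 _ _ _ 55 43], head=4, tail=1, size=3
read(): buf=[13 _ _ _ _ 43], head=5, tail=1, size=2
write(86): buf=[13 86 _ _ _ 43], head=5, tail=2, size=3
write(72): buf=[13 86 72 _ _ 43], head=5, tail=3, size=4

Answer: 13 86 72 _ _ 43
5
3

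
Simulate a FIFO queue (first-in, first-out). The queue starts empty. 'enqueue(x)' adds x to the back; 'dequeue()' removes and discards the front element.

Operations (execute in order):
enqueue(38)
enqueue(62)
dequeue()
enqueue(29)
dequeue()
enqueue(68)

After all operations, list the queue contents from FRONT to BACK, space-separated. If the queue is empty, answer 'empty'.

Answer: 29 68

Derivation:
enqueue(38): [38]
enqueue(62): [38, 62]
dequeue(): [62]
enqueue(29): [62, 29]
dequeue(): [29]
enqueue(68): [29, 68]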